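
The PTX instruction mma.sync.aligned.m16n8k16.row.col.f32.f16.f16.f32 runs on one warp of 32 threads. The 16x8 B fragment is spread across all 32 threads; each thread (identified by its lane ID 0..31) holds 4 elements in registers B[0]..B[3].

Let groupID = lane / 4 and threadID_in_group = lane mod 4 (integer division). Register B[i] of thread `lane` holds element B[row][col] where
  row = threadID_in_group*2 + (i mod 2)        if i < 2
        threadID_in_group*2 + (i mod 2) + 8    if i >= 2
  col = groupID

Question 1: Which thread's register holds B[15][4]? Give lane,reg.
19,3

c=4->g=4  r=15->rb=1,t=3,b0=1
L=4*4+3=19  i=1*2+1=3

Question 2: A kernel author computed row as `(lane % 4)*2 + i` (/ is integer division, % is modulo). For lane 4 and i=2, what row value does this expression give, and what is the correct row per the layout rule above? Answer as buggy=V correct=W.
`(lane % 4)*2 + i`[4,2]⇒2
L=4⇒gr=4>>2=1, th=4&3=0
[2]⇒row 0·2+0+8=8  col gr=1
row: 2 vs 8

buggy=2 correct=8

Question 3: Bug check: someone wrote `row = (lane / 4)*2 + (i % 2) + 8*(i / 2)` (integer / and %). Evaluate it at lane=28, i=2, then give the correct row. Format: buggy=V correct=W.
`(lane / 4)*2 + (i % 2) + 8*(i / 2)`[28,2]->22
lane 28: g=7 (28/4), t=0 (28%4)
i=2: r=0*2+0+8=8, c=g=7
row: 22 vs 8

buggy=22 correct=8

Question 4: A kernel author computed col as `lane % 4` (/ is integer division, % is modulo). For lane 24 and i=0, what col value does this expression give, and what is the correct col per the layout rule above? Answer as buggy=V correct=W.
buggy=0 correct=6

`lane % 4`[24,0]=>0
L=24=>grp=24>>2=6, tig=24&3=0
[0]=>row 0·2+0+0=0  col grp=6
col: 0 vs 6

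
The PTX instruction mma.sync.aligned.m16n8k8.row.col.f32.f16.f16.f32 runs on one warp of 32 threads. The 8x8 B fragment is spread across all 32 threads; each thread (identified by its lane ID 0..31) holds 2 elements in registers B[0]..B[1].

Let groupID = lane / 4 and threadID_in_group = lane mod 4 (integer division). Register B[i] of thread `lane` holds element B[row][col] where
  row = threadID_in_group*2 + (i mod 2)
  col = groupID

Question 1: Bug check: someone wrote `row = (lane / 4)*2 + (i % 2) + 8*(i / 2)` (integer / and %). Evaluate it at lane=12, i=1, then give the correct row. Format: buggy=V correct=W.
buggy=7 correct=1

`(lane / 4)*2 + (i % 2) + 8*(i / 2)`[12,1]=>7
12: grp=3,tig=0
[1] (0*2+1,3) = (1,3)
row: 7 vs 1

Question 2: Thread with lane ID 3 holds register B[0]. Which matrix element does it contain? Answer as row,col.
6,0

L=3=>grp=3>>2=0, tig=3&3=3
[0]=>row 3·2+0=6  col grp=0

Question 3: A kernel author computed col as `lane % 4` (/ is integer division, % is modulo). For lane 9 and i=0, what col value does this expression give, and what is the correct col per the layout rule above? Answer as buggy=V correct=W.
buggy=1 correct=2

`lane % 4`[9,0]->1
lane 9: gid=2 (9/4), tid=1 (9%4)
i=0: r=1*2+0=2, c=gid=2
col: 1 vs 2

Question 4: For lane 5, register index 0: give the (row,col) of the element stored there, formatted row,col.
2,1

L=5→G=5>>2=1, T=5&3=1
[0]→row 1·2+0=2  col G=1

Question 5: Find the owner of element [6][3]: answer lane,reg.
15,0

c:3=>grp=3  r:6=>tig=3,lo=0
L=3*4+3=15  i=0=0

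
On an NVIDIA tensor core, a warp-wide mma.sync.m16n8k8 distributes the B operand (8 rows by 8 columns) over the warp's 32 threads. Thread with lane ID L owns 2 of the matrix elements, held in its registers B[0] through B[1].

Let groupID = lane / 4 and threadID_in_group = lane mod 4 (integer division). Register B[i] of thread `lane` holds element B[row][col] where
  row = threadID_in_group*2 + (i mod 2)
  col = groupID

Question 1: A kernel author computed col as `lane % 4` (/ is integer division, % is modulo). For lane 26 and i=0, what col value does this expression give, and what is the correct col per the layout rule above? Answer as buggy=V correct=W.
`lane % 4`[26,0]->2
L=26->gid=26>>2=6, tid=26&3=2
[0]->row 2·2+0=4  col gid=6
col: 2 vs 6

buggy=2 correct=6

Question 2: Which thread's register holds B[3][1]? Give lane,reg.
5,1

c=1→G=1  r=3→T=1,p=1
L=1*4+1=5  i=1=1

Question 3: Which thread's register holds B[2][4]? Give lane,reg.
c:4=>grp=4  r:2=>tig=1,lo=0
L=4*4+1=17  i=0=0

17,0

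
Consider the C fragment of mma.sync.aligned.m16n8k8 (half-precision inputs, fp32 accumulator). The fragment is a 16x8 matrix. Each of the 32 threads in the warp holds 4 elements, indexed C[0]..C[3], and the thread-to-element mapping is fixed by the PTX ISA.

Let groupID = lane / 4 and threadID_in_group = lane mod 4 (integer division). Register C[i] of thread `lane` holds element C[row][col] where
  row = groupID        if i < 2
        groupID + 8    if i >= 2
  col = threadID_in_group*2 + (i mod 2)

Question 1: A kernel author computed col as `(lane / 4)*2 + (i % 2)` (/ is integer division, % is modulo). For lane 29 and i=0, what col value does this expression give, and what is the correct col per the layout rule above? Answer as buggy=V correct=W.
buggy=14 correct=2

`(lane / 4)*2 + (i % 2)`[29,0]=>14
lane 29: grp=7 (29/4), tig=1 (29%4)
i=0: r=7+0=7, c=1*2+0=2
col: 14 vs 2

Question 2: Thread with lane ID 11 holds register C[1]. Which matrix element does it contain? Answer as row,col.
2,7

lane 11⇒11/4=2, 11 mod 4=3
i=1  r:2+0⇒2  c:2·3+1⇒7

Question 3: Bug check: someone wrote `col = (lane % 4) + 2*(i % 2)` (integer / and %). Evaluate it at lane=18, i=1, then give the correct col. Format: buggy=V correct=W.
buggy=4 correct=5

`(lane % 4) + 2*(i % 2)`[18,1]->4
18: gid=4,tid=2
[1] (4+0,2*2+1) = (4,5)
col: 4 vs 5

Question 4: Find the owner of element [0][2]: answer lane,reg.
1,0

r=0⇒gr=0,Rb=0  c=2⇒th=1,odd=0
L=0*4+1=1  i=0*2+0=0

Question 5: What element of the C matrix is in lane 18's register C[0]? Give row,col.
4,4

18: gr=4,th=2
[0] (4+0,2*2+0) = (4,4)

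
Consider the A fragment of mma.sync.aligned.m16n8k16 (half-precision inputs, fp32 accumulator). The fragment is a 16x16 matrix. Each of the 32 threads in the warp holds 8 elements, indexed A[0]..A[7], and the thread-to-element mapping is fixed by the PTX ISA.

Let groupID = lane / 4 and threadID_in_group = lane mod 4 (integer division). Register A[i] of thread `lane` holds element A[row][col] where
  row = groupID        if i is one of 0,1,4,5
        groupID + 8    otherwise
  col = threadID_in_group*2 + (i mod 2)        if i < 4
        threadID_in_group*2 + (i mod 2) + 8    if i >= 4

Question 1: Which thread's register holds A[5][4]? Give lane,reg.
r: 5->gid=5,r8=0  c: 4->c8=0,tid=2,i&1=0
L=5*4+2=22  i=0*4+0*2+0=0

22,0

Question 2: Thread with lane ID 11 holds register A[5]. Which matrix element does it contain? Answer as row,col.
2,15

lane 11->11/4=2, 11 mod 4=3
i=5  r:2+0->2  c:2·3+1+8->15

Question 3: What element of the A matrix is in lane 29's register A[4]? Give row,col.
lane 29: g=7 (29/4), t=1 (29%4)
i=4: r=7+0=7, c=1*2+0+8=10

7,10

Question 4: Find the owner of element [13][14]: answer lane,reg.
23,6

r=13⇒gr=5,Rb=1  c=14⇒Cb=1,th=3,odd=0
L=5*4+3=23  i=1*4+1*2+0=6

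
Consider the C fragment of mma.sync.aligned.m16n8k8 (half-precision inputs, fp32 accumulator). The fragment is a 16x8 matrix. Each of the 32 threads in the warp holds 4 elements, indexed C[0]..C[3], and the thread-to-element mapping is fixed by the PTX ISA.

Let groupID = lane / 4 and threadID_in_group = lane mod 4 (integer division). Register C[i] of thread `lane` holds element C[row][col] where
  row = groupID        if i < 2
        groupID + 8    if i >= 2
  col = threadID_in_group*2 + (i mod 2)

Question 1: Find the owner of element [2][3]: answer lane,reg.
9,1

r=2→G=2,rhi=0  c=3→T=1,p=1
L=2*4+1=9  i=0*2+1=1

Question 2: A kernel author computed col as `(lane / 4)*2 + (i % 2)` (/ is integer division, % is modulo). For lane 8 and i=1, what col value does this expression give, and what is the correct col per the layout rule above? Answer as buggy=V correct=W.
`(lane / 4)*2 + (i % 2)`[8,1]→5
L=8→G=8>>2=2, T=8&3=0
[1]→row 2+0=2  col 0·2+1=1
col: 5 vs 1

buggy=5 correct=1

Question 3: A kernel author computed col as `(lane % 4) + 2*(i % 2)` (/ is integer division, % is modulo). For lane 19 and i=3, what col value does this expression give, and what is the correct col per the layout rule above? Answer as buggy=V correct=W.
`(lane % 4) + 2*(i % 2)`[19,3]->5
lane 19: g=4 (19/4), t=3 (19%4)
i=3: r=4+8=12, c=3*2+1=7
col: 5 vs 7

buggy=5 correct=7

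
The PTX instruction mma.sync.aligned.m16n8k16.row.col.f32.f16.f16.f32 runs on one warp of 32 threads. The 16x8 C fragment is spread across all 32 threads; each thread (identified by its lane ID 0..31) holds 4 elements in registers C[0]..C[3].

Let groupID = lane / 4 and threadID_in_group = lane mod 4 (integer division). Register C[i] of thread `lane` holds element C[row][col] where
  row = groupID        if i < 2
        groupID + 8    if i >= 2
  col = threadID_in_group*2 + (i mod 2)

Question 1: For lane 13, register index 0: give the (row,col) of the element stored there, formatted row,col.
L=13->g=13>>2=3, t=13&3=1
[0]->row 3+0=3  col 1·2+0=2

3,2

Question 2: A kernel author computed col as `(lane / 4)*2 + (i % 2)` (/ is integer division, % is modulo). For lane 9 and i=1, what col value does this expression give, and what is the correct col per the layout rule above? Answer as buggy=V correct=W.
`(lane / 4)*2 + (i % 2)`[9,1]->5
lane 9->9/4=2, 9 mod 4=1
i=1  r:2+0->2  c:2·1+1->3
col: 5 vs 3

buggy=5 correct=3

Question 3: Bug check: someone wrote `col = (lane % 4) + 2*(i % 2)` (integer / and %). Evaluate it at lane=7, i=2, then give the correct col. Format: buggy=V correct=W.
buggy=3 correct=6

`(lane % 4) + 2*(i % 2)`[7,2]→3
lane 7: G=1 (7/4), T=3 (7%4)
i=2: r=1+8=9, c=3*2+0=6
col: 3 vs 6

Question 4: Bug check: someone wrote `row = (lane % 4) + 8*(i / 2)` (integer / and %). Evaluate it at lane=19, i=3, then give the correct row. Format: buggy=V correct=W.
`(lane % 4) + 8*(i / 2)`[19,3]⇒11
lane 19⇒19/4=4, 19 mod 4=3
i=3  r:4+8⇒12  c:2·3+1⇒7
row: 11 vs 12

buggy=11 correct=12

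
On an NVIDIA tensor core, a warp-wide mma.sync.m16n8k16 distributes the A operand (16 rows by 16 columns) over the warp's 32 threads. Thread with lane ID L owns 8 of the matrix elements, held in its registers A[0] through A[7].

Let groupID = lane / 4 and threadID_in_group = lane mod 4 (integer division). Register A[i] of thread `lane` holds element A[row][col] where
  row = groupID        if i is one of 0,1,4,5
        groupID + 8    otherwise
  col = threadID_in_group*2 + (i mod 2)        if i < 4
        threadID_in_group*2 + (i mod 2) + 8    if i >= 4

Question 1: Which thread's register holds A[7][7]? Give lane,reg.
r=7→G=7,rhi=0  c=7→chi=0,T=3,p=1
L=7*4+3=31  i=0*4+0*2+1=1

31,1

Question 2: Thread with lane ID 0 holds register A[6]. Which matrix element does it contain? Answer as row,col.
lane 0->0/4=0, 0 mod 4=0
i=6  r:0+8->8  c:2·0+0+8->8

8,8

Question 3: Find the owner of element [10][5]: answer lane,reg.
r:10=>grp=2,rB=1  c:5=>cB=0,tig=2,lo=1
L=2*4+2=10  i=0*4+1*2+1=3

10,3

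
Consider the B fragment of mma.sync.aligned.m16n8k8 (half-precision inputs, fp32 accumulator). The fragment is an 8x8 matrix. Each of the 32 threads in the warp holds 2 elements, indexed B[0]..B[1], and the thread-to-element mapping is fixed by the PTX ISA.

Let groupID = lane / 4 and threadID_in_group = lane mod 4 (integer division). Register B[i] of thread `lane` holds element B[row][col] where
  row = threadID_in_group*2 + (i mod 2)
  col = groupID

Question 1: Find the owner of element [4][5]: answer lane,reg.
c:5=>grp=5  r:4=>tig=2,lo=0
L=5*4+2=22  i=0=0

22,0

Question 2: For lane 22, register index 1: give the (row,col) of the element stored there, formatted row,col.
22: grp=5,tig=2
[1] (2*2+1,5) = (5,5)

5,5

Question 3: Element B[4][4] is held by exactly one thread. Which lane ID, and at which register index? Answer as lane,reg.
c=4⇒gr=4  r=4⇒th=2,odd=0
L=4*4+2=18  i=0=0

18,0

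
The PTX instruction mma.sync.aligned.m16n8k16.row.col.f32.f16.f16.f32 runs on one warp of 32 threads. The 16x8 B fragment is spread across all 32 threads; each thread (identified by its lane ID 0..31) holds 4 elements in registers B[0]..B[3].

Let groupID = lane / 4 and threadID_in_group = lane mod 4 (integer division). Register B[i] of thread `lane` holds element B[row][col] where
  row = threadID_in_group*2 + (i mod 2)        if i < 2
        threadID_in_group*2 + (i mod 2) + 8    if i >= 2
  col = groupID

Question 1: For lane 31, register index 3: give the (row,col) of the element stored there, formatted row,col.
L=31→G=31>>2=7, T=31&3=3
[3]→row 3·2+1+8=15  col G=7

15,7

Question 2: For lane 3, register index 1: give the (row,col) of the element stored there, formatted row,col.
7,0

lane 3=>3/4=0, 3 mod 4=3
i=1  r:2·3+1+0=>7  c:0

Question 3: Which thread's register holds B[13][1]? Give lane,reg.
c=1⇒gr=1  r=13⇒Rb=1,th=2,odd=1
L=1*4+2=6  i=1*2+1=3

6,3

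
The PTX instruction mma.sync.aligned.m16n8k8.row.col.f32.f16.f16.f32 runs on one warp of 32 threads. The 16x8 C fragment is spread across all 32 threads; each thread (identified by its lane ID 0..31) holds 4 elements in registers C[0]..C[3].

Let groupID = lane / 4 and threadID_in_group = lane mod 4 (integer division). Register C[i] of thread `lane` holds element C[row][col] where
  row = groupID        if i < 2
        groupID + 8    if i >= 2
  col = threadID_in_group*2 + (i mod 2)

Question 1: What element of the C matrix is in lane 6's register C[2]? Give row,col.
9,4

lane 6: g=1 (6/4), t=2 (6%4)
i=2: r=1+8=9, c=2*2+0=4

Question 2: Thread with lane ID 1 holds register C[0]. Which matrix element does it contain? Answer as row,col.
L=1=>grp=1>>2=0, tig=1&3=1
[0]=>row 0+0=0  col 1·2+0=2

0,2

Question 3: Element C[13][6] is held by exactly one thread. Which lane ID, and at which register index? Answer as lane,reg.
r:13=>grp=5,rB=1  c:6=>tig=3,lo=0
L=5*4+3=23  i=1*2+0=2

23,2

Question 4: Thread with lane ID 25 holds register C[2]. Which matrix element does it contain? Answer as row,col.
25: gid=6,tid=1
[2] (6+8,1*2+0) = (14,2)

14,2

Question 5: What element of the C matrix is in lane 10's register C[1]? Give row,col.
10: gid=2,tid=2
[1] (2+0,2*2+1) = (2,5)

2,5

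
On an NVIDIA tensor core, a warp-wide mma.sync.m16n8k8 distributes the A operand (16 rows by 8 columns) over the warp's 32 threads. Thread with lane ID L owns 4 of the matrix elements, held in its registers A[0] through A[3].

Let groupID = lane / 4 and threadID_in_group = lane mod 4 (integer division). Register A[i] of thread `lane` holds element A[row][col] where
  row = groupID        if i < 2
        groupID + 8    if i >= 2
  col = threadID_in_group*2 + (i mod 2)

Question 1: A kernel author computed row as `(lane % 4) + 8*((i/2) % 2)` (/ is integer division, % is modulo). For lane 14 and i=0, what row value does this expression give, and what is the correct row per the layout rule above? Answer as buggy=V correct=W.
buggy=2 correct=3

`(lane % 4) + 8*((i/2) % 2)`[14,0]->2
14: g=3,t=2
[0] (3+0,2*2+0) = (3,4)
row: 2 vs 3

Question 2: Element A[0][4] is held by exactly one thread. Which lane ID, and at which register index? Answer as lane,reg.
2,0

r=0⇒gr=0,Rb=0  c=4⇒th=2,odd=0
L=0*4+2=2  i=0*2+0=0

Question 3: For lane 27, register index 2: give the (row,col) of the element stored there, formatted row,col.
lane 27⇒27/4=6, 27 mod 4=3
i=2  r:6+8⇒14  c:2·3+0⇒6

14,6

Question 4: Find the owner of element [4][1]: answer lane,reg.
r=4⇒gr=4,Rb=0  c=1⇒th=0,odd=1
L=4*4+0=16  i=0*2+1=1

16,1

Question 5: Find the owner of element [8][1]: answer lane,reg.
r:8=>grp=0,rB=1  c:1=>tig=0,lo=1
L=0*4+0=0  i=1*2+1=3

0,3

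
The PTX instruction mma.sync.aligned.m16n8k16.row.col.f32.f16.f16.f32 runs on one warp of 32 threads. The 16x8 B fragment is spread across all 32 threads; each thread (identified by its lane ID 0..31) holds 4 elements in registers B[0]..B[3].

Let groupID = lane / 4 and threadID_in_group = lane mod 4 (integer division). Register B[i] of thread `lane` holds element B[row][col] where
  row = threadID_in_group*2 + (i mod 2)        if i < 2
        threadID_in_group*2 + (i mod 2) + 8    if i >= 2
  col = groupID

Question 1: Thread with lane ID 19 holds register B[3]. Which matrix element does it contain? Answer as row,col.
lane 19->19/4=4, 19 mod 4=3
i=3  r:2·3+1+8->15  c:4

15,4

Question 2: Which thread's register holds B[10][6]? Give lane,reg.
25,2

c:6=>grp=6  r:10=>rB=1,tig=1,lo=0
L=6*4+1=25  i=1*2+0=2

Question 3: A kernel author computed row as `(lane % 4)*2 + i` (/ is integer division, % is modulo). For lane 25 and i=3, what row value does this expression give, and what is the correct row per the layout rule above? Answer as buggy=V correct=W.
buggy=5 correct=11

`(lane % 4)*2 + i`[25,3]→5
25: G=6,T=1
[3] (1*2+1+8,6) = (11,6)
row: 5 vs 11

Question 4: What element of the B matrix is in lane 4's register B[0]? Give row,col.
L=4->g=4>>2=1, t=4&3=0
[0]->row 0·2+0+0=0  col g=1

0,1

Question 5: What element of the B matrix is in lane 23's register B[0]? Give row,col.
6,5

L=23→G=23>>2=5, T=23&3=3
[0]→row 3·2+0+0=6  col G=5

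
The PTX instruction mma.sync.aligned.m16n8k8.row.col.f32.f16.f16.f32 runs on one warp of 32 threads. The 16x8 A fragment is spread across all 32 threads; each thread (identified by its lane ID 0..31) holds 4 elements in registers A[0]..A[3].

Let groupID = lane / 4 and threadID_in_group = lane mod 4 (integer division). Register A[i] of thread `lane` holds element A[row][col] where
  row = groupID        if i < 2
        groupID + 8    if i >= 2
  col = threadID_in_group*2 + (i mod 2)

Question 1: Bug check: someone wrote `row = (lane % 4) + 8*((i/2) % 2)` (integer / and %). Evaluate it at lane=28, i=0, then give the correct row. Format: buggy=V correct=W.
`(lane % 4) + 8*((i/2) % 2)`[28,0]→0
28: G=7,T=0
[0] (7+0,0*2+0) = (7,0)
row: 0 vs 7

buggy=0 correct=7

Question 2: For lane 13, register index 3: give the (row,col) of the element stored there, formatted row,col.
L=13->g=13>>2=3, t=13&3=1
[3]->row 3+8=11  col 1·2+1=3

11,3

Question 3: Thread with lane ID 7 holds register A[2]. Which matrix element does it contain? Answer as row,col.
9,6

L=7=>grp=7>>2=1, tig=7&3=3
[2]=>row 1+8=9  col 3·2+0=6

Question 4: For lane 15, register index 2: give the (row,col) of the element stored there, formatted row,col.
11,6

lane 15=>15/4=3, 15 mod 4=3
i=2  r:3+8=>11  c:2·3+0=>6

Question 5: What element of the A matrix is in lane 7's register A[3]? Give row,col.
lane 7=>7/4=1, 7 mod 4=3
i=3  r:1+8=>9  c:2·3+1=>7

9,7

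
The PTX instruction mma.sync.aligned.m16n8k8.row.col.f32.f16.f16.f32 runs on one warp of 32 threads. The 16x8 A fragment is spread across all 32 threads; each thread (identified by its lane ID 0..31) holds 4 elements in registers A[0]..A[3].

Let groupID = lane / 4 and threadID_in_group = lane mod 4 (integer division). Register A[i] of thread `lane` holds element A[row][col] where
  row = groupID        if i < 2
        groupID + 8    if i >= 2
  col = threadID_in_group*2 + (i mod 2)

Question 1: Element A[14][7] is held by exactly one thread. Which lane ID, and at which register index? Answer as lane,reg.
r:14=>grp=6,rB=1  c:7=>tig=3,lo=1
L=6*4+3=27  i=1*2+1=3

27,3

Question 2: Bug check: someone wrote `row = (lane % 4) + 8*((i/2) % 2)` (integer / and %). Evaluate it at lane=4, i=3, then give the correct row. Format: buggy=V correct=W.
`(lane % 4) + 8*((i/2) % 2)`[4,3]=>8
lane 4=>4/4=1, 4 mod 4=0
i=3  r:1+8=>9  c:2·0+1=>1
row: 8 vs 9

buggy=8 correct=9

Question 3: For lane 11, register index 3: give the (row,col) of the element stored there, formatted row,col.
11: gid=2,tid=3
[3] (2+8,3*2+1) = (10,7)

10,7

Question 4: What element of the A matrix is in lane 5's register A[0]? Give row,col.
1,2

L=5->gid=5>>2=1, tid=5&3=1
[0]->row 1+0=1  col 1·2+0=2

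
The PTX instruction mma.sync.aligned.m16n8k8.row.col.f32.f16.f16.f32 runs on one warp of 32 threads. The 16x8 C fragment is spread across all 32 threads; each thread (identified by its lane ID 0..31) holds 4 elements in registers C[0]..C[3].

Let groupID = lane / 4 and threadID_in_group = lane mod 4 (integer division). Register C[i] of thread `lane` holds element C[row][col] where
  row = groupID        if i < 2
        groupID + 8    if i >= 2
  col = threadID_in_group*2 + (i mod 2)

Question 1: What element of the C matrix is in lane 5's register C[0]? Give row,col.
lane 5: g=1 (5/4), t=1 (5%4)
i=0: r=1+0=1, c=1*2+0=2

1,2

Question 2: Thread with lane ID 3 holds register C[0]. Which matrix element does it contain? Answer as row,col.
L=3→G=3>>2=0, T=3&3=3
[0]→row 0+0=0  col 3·2+0=6

0,6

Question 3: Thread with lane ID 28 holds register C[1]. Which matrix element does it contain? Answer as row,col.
28: gid=7,tid=0
[1] (7+0,0*2+1) = (7,1)

7,1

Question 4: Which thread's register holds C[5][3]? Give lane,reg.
21,1

r=5⇒gr=5,Rb=0  c=3⇒th=1,odd=1
L=5*4+1=21  i=0*2+1=1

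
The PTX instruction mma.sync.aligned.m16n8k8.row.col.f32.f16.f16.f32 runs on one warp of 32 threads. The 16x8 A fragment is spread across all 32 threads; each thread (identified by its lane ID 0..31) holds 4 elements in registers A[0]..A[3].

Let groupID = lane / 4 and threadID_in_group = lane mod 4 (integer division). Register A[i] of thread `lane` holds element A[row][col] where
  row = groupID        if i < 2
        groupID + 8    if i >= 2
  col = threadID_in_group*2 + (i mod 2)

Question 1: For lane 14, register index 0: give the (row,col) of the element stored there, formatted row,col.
3,4

L=14→G=14>>2=3, T=14&3=2
[0]→row 3+0=3  col 2·2+0=4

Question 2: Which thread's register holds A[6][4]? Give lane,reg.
26,0

r=6→G=6,rhi=0  c=4→T=2,p=0
L=6*4+2=26  i=0*2+0=0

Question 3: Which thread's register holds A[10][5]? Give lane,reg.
10,3

r: 10->gid=2,r8=1  c: 5->tid=2,i&1=1
L=2*4+2=10  i=1*2+1=3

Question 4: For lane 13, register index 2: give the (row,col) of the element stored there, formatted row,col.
11,2

lane 13=>13/4=3, 13 mod 4=1
i=2  r:3+8=>11  c:2·1+0=>2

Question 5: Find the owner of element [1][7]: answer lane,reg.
7,1

r=1⇒gr=1,Rb=0  c=7⇒th=3,odd=1
L=1*4+3=7  i=0*2+1=1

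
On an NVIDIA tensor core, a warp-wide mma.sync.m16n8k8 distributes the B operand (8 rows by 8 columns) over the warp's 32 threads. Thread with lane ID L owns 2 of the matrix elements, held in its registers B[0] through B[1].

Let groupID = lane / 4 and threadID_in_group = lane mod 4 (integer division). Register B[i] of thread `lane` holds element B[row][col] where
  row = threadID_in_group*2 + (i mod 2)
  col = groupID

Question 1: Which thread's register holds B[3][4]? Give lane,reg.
17,1

c=4→G=4  r=3→T=1,p=1
L=4*4+1=17  i=1=1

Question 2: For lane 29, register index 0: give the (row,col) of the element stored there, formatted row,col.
L=29⇒gr=29>>2=7, th=29&3=1
[0]⇒row 1·2+0=2  col gr=7

2,7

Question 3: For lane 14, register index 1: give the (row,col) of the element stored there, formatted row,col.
5,3

lane 14: g=3 (14/4), t=2 (14%4)
i=1: r=2*2+1=5, c=g=3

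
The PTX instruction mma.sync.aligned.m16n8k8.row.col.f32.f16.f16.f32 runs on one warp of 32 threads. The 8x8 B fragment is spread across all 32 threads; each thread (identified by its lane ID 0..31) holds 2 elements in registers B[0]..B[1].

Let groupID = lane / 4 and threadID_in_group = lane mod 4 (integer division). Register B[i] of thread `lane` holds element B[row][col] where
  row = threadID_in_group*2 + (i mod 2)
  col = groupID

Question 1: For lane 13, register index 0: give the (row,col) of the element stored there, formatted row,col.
2,3

lane 13: g=3 (13/4), t=1 (13%4)
i=0: r=1*2+0=2, c=g=3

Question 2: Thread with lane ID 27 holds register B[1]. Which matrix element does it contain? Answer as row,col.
27: g=6,t=3
[1] (3*2+1,6) = (7,6)

7,6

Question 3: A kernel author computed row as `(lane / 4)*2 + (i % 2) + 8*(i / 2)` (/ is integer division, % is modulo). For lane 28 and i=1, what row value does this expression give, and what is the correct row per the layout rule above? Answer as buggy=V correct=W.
buggy=15 correct=1

`(lane / 4)*2 + (i % 2) + 8*(i / 2)`[28,1]=>15
L=28=>grp=28>>2=7, tig=28&3=0
[1]=>row 0·2+1=1  col grp=7
row: 15 vs 1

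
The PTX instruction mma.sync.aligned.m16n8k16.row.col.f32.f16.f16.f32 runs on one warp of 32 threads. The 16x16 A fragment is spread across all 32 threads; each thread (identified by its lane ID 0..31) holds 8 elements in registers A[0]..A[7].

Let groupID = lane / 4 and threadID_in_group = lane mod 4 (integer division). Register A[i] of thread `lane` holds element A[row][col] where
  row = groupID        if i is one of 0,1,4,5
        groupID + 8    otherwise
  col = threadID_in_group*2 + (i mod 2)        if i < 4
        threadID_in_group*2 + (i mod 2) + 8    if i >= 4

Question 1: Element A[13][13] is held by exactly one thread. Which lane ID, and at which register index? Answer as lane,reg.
r=13->g=5,rb=1  c=13->cb=1,t=2,b0=1
L=5*4+2=22  i=1*4+1*2+1=7

22,7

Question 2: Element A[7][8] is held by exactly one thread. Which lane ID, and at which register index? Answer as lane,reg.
28,4

r:7=>grp=7,rB=0  c:8=>cB=1,tig=0,lo=0
L=7*4+0=28  i=1*4+0*2+0=4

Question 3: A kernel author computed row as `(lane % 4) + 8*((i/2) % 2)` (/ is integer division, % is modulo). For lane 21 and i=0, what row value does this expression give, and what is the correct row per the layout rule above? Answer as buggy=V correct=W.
`(lane % 4) + 8*((i/2) % 2)`[21,0]=>1
lane 21=>21/4=5, 21 mod 4=1
i=0  r:5+0=>5  c:2·1+0+0=>2
row: 1 vs 5

buggy=1 correct=5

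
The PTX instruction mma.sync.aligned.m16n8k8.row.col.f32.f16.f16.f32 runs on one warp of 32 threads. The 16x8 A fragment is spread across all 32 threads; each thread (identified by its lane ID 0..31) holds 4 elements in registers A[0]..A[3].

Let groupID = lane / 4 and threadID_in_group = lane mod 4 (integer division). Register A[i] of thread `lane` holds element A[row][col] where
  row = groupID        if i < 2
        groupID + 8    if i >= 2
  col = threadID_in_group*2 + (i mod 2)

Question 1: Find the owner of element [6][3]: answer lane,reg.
r: 6->gid=6,r8=0  c: 3->tid=1,i&1=1
L=6*4+1=25  i=0*2+1=1

25,1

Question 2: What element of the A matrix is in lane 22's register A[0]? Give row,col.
5,4

lane 22→22/4=5, 22 mod 4=2
i=0  r:5+0→5  c:2·2+0→4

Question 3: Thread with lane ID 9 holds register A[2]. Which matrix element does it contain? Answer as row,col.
9: gid=2,tid=1
[2] (2+8,1*2+0) = (10,2)

10,2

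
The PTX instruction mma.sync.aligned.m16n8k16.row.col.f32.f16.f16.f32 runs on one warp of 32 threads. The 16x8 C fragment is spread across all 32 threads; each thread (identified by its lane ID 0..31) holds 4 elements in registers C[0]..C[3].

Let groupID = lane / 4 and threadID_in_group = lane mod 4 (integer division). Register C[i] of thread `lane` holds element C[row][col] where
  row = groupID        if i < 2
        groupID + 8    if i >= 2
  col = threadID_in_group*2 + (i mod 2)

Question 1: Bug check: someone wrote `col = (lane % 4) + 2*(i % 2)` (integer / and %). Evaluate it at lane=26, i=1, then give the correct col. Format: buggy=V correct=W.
`(lane % 4) + 2*(i % 2)`[26,1]->4
lane 26->26/4=6, 26 mod 4=2
i=1  r:6+0->6  c:2·2+1->5
col: 4 vs 5

buggy=4 correct=5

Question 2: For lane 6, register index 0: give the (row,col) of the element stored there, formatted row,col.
1,4

lane 6->6/4=1, 6 mod 4=2
i=0  r:1+0->1  c:2·2+0->4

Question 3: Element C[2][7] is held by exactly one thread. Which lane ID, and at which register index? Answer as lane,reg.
r=2→G=2,rhi=0  c=7→T=3,p=1
L=2*4+3=11  i=0*2+1=1

11,1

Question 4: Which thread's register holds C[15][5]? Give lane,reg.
30,3

r=15->g=7,rb=1  c=5->t=2,b0=1
L=7*4+2=30  i=1*2+1=3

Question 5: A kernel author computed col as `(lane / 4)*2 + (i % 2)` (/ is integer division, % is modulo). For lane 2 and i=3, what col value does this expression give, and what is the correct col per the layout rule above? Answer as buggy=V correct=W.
`(lane / 4)*2 + (i % 2)`[2,3]⇒1
2: gr=0,th=2
[3] (0+8,2*2+1) = (8,5)
col: 1 vs 5

buggy=1 correct=5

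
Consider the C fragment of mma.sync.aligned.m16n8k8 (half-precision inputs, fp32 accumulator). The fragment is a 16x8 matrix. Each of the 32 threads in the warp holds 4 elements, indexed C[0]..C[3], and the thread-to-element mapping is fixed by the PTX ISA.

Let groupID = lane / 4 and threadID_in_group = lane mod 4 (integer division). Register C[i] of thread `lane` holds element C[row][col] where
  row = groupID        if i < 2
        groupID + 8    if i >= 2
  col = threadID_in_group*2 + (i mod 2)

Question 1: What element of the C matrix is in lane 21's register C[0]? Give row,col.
lane 21: gr=5 (21/4), th=1 (21%4)
i=0: r=5+0=5, c=1*2+0=2

5,2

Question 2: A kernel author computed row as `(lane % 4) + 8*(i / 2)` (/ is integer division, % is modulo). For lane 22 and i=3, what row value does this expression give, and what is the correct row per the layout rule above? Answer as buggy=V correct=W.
buggy=10 correct=13

`(lane % 4) + 8*(i / 2)`[22,3]⇒10
lane 22⇒22/4=5, 22 mod 4=2
i=3  r:5+8⇒13  c:2·2+1⇒5
row: 10 vs 13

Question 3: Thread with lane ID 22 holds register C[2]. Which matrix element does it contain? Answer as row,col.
13,4

lane 22→22/4=5, 22 mod 4=2
i=2  r:5+8→13  c:2·2+0→4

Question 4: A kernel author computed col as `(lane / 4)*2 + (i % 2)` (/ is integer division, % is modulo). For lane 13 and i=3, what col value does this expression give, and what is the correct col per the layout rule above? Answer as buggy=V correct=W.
`(lane / 4)*2 + (i % 2)`[13,3]->7
L=13->g=13>>2=3, t=13&3=1
[3]->row 3+8=11  col 1·2+1=3
col: 7 vs 3

buggy=7 correct=3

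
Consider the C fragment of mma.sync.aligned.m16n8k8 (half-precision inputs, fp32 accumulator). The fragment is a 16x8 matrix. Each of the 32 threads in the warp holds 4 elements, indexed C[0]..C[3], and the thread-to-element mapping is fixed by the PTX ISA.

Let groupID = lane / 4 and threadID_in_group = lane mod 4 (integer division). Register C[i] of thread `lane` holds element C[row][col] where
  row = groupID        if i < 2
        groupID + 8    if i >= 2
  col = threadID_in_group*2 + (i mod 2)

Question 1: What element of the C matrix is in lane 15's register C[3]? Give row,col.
11,7

15: G=3,T=3
[3] (3+8,3*2+1) = (11,7)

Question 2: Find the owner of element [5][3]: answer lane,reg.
21,1

r=5⇒gr=5,Rb=0  c=3⇒th=1,odd=1
L=5*4+1=21  i=0*2+1=1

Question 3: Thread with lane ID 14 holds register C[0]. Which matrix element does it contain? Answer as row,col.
3,4

lane 14: gid=3 (14/4), tid=2 (14%4)
i=0: r=3+0=3, c=2*2+0=4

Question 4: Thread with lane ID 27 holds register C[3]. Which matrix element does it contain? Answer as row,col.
14,7

27: grp=6,tig=3
[3] (6+8,3*2+1) = (14,7)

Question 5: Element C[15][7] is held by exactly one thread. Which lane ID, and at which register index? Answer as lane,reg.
r=15->g=7,rb=1  c=7->t=3,b0=1
L=7*4+3=31  i=1*2+1=3

31,3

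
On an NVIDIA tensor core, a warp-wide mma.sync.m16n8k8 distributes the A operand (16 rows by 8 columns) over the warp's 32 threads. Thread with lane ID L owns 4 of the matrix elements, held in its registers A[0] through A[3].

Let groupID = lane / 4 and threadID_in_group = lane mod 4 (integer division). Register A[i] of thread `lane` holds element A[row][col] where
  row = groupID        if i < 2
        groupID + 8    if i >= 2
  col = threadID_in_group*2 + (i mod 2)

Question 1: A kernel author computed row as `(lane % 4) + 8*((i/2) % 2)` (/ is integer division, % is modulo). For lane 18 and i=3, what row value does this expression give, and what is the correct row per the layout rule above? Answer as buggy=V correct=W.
buggy=10 correct=12

`(lane % 4) + 8*((i/2) % 2)`[18,3]->10
lane 18->18/4=4, 18 mod 4=2
i=3  r:4+8->12  c:2·2+1->5
row: 10 vs 12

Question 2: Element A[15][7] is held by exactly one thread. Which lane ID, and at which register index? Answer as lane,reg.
r: 15->gid=7,r8=1  c: 7->tid=3,i&1=1
L=7*4+3=31  i=1*2+1=3

31,3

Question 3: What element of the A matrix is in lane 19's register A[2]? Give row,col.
lane 19⇒19/4=4, 19 mod 4=3
i=2  r:4+8⇒12  c:2·3+0⇒6

12,6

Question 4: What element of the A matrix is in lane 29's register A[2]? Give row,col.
15,2

29: G=7,T=1
[2] (7+8,1*2+0) = (15,2)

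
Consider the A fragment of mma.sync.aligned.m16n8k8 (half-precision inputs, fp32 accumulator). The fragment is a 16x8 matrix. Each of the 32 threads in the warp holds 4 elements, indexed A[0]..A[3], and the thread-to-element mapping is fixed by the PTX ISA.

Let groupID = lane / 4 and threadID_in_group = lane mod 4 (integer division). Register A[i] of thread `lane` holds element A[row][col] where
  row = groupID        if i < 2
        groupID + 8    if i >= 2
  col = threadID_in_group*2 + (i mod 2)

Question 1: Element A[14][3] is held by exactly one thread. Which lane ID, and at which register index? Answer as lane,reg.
r=14⇒gr=6,Rb=1  c=3⇒th=1,odd=1
L=6*4+1=25  i=1*2+1=3

25,3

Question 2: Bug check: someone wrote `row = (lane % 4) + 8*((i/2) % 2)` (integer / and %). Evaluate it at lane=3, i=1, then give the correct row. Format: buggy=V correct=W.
buggy=3 correct=0

`(lane % 4) + 8*((i/2) % 2)`[3,1]⇒3
lane 3: gr=0 (3/4), th=3 (3%4)
i=1: r=0+0=0, c=3*2+1=7
row: 3 vs 0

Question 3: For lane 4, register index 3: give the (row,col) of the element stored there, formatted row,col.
lane 4: gr=1 (4/4), th=0 (4%4)
i=3: r=1+8=9, c=0*2+1=1

9,1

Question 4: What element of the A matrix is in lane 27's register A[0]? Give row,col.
6,6

lane 27->27/4=6, 27 mod 4=3
i=0  r:6+0->6  c:2·3+0->6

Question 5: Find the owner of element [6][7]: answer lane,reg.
r=6->g=6,rb=0  c=7->t=3,b0=1
L=6*4+3=27  i=0*2+1=1

27,1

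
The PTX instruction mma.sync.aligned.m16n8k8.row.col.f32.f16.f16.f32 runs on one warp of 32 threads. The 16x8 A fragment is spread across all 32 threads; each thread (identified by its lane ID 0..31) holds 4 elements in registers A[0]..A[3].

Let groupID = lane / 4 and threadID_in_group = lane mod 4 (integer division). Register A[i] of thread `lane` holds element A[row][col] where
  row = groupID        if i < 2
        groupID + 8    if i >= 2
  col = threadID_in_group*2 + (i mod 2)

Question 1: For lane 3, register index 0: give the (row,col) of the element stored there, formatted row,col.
0,6

lane 3: gid=0 (3/4), tid=3 (3%4)
i=0: r=0+0=0, c=3*2+0=6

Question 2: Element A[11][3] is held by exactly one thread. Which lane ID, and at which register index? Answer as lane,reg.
r=11⇒gr=3,Rb=1  c=3⇒th=1,odd=1
L=3*4+1=13  i=1*2+1=3

13,3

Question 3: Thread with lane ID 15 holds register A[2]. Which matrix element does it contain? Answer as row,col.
lane 15: gr=3 (15/4), th=3 (15%4)
i=2: r=3+8=11, c=3*2+0=6

11,6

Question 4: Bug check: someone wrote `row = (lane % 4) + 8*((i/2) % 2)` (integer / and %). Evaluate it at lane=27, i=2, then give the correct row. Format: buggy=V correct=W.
buggy=11 correct=14

`(lane % 4) + 8*((i/2) % 2)`[27,2]⇒11
27: gr=6,th=3
[2] (6+8,3*2+0) = (14,6)
row: 11 vs 14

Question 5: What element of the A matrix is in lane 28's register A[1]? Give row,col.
7,1

L=28=>grp=28>>2=7, tig=28&3=0
[1]=>row 7+0=7  col 0·2+1=1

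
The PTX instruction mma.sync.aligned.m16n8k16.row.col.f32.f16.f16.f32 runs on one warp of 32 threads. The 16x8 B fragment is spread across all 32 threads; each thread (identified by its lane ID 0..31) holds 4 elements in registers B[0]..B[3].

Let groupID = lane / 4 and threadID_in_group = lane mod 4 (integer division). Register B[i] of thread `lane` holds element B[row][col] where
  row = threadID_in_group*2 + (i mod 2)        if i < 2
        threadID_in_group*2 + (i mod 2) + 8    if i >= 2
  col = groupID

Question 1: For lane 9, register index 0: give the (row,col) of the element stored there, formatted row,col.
2,2

9: gid=2,tid=1
[0] (1*2+0+0,2) = (2,2)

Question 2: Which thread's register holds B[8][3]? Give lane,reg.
12,2

c: 3->gid=3  r: 8->r8=1,tid=0,i&1=0
L=3*4+0=12  i=1*2+0=2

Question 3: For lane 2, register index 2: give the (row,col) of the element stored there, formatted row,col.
lane 2: grp=0 (2/4), tig=2 (2%4)
i=2: r=2*2+0+8=12, c=grp=0

12,0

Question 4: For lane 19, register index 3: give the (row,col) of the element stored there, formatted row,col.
15,4

L=19→G=19>>2=4, T=19&3=3
[3]→row 3·2+1+8=15  col G=4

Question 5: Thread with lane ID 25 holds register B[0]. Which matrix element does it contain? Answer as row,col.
L=25->g=25>>2=6, t=25&3=1
[0]->row 1·2+0+0=2  col g=6

2,6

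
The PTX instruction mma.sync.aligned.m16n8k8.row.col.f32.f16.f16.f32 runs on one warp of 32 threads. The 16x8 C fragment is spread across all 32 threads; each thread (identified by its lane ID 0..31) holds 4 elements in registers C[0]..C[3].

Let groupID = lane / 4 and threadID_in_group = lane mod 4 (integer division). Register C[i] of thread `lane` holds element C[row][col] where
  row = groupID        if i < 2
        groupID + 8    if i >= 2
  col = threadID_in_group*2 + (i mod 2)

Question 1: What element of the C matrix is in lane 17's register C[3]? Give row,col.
12,3

lane 17: grp=4 (17/4), tig=1 (17%4)
i=3: r=4+8=12, c=1*2+1=3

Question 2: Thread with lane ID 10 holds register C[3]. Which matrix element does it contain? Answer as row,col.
10,5

L=10⇒gr=10>>2=2, th=10&3=2
[3]⇒row 2+8=10  col 2·2+1=5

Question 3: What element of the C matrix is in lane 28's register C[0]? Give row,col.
7,0

lane 28→28/4=7, 28 mod 4=0
i=0  r:7+0→7  c:2·0+0→0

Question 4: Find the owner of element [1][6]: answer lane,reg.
r: 1->gid=1,r8=0  c: 6->tid=3,i&1=0
L=1*4+3=7  i=0*2+0=0

7,0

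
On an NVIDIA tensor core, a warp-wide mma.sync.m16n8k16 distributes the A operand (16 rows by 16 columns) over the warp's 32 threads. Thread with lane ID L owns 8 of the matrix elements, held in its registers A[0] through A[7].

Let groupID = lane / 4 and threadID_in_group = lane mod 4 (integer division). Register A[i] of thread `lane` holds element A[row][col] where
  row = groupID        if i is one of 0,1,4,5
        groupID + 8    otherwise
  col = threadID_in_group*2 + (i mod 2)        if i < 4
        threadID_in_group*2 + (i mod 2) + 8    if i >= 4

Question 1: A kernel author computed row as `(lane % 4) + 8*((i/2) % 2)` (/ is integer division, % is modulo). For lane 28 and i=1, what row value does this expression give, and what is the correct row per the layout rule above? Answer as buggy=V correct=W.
buggy=0 correct=7

`(lane % 4) + 8*((i/2) % 2)`[28,1]->0
L=28->gid=28>>2=7, tid=28&3=0
[1]->row 7+0=7  col 0·2+1+0=1
row: 0 vs 7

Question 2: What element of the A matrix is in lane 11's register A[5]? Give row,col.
11: gr=2,th=3
[5] (2+0,3*2+1+8) = (2,15)

2,15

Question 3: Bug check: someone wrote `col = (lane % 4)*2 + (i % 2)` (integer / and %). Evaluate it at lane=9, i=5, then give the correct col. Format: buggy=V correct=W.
`(lane % 4)*2 + (i % 2)`[9,5]->3
lane 9: gid=2 (9/4), tid=1 (9%4)
i=5: r=2+0=2, c=1*2+1+8=11
col: 3 vs 11

buggy=3 correct=11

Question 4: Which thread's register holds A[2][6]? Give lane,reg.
11,0

r=2⇒gr=2,Rb=0  c=6⇒Cb=0,th=3,odd=0
L=2*4+3=11  i=0*4+0*2+0=0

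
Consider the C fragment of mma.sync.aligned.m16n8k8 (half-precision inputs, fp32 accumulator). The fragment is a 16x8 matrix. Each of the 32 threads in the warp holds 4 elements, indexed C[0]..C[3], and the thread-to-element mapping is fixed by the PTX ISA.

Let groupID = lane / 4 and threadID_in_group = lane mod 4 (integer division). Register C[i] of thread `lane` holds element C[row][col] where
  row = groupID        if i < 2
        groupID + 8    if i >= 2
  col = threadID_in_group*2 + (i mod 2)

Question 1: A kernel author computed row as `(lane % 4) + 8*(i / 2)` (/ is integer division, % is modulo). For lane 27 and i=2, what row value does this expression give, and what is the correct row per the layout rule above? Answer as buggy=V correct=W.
`(lane % 4) + 8*(i / 2)`[27,2]->11
lane 27: g=6 (27/4), t=3 (27%4)
i=2: r=6+8=14, c=3*2+0=6
row: 11 vs 14

buggy=11 correct=14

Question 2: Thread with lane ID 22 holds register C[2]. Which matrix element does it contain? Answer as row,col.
13,4

L=22⇒gr=22>>2=5, th=22&3=2
[2]⇒row 5+8=13  col 2·2+0=4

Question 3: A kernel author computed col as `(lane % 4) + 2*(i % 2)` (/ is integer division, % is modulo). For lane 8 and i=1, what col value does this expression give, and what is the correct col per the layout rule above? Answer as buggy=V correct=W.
`(lane % 4) + 2*(i % 2)`[8,1]->2
lane 8->8/4=2, 8 mod 4=0
i=1  r:2+0->2  c:2·0+1->1
col: 2 vs 1

buggy=2 correct=1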